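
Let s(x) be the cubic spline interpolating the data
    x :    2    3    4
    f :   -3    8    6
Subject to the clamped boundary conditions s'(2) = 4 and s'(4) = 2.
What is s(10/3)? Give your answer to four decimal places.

8.1111

Let m_i = s''(x_i). Step sizes h_i = 1, 1; slopes of the chords Δ_i = (y_(i+1) - y_i)/h_i = 11, -2.
  1·m_0 + 4·m_1 + 1·m_2 = 6(Δ_1 - Δ_0) = -78
Clamped end conditions give two more equations: 2h_0·m_0 + h_0·m_1 = 6(Δ_0 - s'(2)) = 42 and h_1·m_1 + 2h_1·m_2 = 6(s'(4) - Δ_1) = 24.
Forward elimination and back-substitution give m_0 = 79/2, m_1 = -37, m_2 = 61/2.
On [3, 4], s(x) = 8 + 21/4·(x - 3) - 37/2·(x - 3)² + 45/4·(x - 3)³.
With (x - 3) = 1/3: s(10/3) = 73/9.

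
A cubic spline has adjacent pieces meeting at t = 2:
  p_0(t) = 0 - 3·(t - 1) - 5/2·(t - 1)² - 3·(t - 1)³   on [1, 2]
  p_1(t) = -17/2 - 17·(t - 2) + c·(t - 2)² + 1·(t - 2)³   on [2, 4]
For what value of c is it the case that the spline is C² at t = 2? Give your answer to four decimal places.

p_0''(t) = -5 - 18·(t - 1), so p_0''(2) = -23. On the right, p_1''(2) = 2c, so c = -23/2.

-11.5000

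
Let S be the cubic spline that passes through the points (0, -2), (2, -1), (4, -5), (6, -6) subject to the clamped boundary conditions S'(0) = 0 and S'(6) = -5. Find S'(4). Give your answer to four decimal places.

Write M_i for S''(x_i). With h_i = 2, 2, 2 and divided differences Δ_i = 1/2, -2, -1/2, the continuity of S' gives the tridiagonal system
  2·M_0 + 8·M_1 + 2·M_2 = 6(Δ_1 - Δ_0) = -15
  2·M_1 + 8·M_2 + 2·M_3 = 6(Δ_2 - Δ_1) = 9
Clamped end conditions give two more equations: 2h_0·M_0 + h_0·M_1 = 6(Δ_0 - S'(0)) = 3 and h_2·M_2 + 2h_2·M_3 = 6(S'(6) - Δ_2) = -27.
Solving the tridiagonal system: M_0 = 38/15, M_1 = -107/30, M_2 = 127/30, M_3 = -133/15.
On [4, 6], S'(x) = b_2 + 2c_2·(x - 4) + 3d_2·(x - 4)² with b_2 = Δ_2 - h_2(2M_2 + M_3)/6 = -11/30, c_2 = M_2/2 = 127/60, d_2 = (M_3 - M_2)/(6h_2) = -131/120. So S'(4) = -11/30.

-0.3667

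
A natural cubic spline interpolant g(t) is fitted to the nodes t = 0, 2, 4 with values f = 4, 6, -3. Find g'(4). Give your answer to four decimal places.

Write σ_i for g''(x_i). With h_i = 2, 2 and divided differences Δ_i = 1, -9/2, the continuity of g' gives the tridiagonal system
  2·σ_0 + 8·σ_1 + 2·σ_2 = 6(Δ_1 - Δ_0) = -33
Natural end conditions: σ_0 = σ_2 = 0.
Forward elimination and back-substitution give σ_0 = 0, σ_1 = -33/8, σ_2 = 0.
On [2, 4], g'(t) = b_1 + 2c_1·(t - 2) + 3d_1·(t - 2)² with b_1 = Δ_1 - h_1(2σ_1 + σ_2)/6 = -7/4, c_1 = σ_1/2 = -33/16, d_1 = (σ_2 - σ_1)/(6h_1) = 11/32. So g'(4) = -47/8.

-5.8750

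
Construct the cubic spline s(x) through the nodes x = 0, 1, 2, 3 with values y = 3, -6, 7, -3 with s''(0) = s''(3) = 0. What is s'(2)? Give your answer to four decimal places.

Let M_i = s''(x_i). Step sizes h_i = 1, 1, 1; slopes of the chords Δ_i = (y_(i+1) - y_i)/h_i = -9, 13, -10.
  1·M_0 + 4·M_1 + 1·M_2 = 6(Δ_1 - Δ_0) = 132
  1·M_1 + 4·M_2 + 1·M_3 = 6(Δ_2 - Δ_1) = -138
Natural end conditions: M_0 = M_3 = 0.
Solving the tridiagonal system: M_0 = 0, M_1 = 222/5, M_2 = -228/5, M_3 = 0.
On [2, 3], s'(x) = b_2 + 2c_2·(x - 2) + 3d_2·(x - 2)² with b_2 = Δ_2 - h_2(2M_2 + M_3)/6 = 26/5, c_2 = M_2/2 = -114/5, d_2 = (M_3 - M_2)/(6h_2) = 38/5. So s'(2) = 26/5.

5.2000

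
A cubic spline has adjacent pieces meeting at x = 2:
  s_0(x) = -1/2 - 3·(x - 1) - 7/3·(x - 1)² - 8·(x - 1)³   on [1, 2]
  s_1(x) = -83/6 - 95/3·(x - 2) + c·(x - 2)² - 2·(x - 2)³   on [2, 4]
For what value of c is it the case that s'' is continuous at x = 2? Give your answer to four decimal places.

-26.3333

s_0''(x) = -14/3 - 48·(x - 1), so s_0''(2) = -158/3. On the right, s_1''(2) = 2c, so c = -79/3.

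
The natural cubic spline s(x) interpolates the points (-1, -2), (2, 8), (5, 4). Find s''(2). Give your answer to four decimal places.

Put M_i = s'' at the i-th knot. Here h = (3, 3) and Δ = (10/3, -4/3), so the interior equations h_(i-1)·M_(i-1) + 2(h_(i-1)+h_i)·M_i + h_i·M_(i+1) = 6(Δ_i − Δ_(i-1)) read
  3·M_0 + 12·M_1 + 3·M_2 = 6(Δ_1 - Δ_0) = -28
Natural end conditions: M_0 = M_2 = 0.
Solving: M_0 = 0, M_1 = -7/3, M_2 = 0.

-2.3333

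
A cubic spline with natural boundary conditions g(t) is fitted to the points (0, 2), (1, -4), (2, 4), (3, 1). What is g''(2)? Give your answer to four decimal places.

-23.2000

With σ_i denoting the second derivative at x_i, h_i = 1, 1, 1, and Δ_i = (y_(i+1) − y_i)/h_i = -6, 8, -3:
  1·σ_0 + 4·σ_1 + 1·σ_2 = 6(Δ_1 - Δ_0) = 84
  1·σ_1 + 4·σ_2 + 1·σ_3 = 6(Δ_2 - Δ_1) = -66
Natural end conditions: σ_0 = σ_3 = 0.
Forward elimination and back-substitution give σ_0 = 0, σ_1 = 134/5, σ_2 = -116/5, σ_3 = 0.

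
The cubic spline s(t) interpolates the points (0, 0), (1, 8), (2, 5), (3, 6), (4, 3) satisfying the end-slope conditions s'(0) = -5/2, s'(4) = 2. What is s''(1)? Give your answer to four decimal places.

-33.1071

Let M_i = s''(x_i). Step sizes h_i = 1, 1, 1, 1; slopes of the chords Δ_i = (y_(i+1) - y_i)/h_i = 8, -3, 1, -3.
  1·M_0 + 4·M_1 + 1·M_2 = 6(Δ_1 - Δ_0) = -66
  1·M_1 + 4·M_2 + 1·M_3 = 6(Δ_2 - Δ_1) = 24
  1·M_2 + 4·M_3 + 1·M_4 = 6(Δ_3 - Δ_2) = -24
Clamped end conditions give two more equations: 2h_0·M_0 + h_0·M_1 = 6(Δ_0 - s'(0)) = 63 and h_3·M_3 + 2h_3·M_4 = 6(s'(4) - Δ_3) = 30.
Hence M_0 = 2691/56, M_1 = -927/28, M_2 = 147/8, M_3 = -459/28, M_4 = 1299/56.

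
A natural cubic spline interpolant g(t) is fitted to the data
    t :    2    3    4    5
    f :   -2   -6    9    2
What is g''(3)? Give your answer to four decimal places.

Put M_i = g'' at the i-th knot. Here h = (1, 1, 1) and Δ = (-4, 15, -7), so the interior equations h_(i-1)·M_(i-1) + 2(h_(i-1)+h_i)·M_i + h_i·M_(i+1) = 6(Δ_i − Δ_(i-1)) read
  1·M_0 + 4·M_1 + 1·M_2 = 6(Δ_1 - Δ_0) = 114
  1·M_1 + 4·M_2 + 1·M_3 = 6(Δ_2 - Δ_1) = -132
Natural end conditions: M_0 = M_3 = 0.
Forward elimination and back-substitution give M_0 = 0, M_1 = 196/5, M_2 = -214/5, M_3 = 0.

39.2000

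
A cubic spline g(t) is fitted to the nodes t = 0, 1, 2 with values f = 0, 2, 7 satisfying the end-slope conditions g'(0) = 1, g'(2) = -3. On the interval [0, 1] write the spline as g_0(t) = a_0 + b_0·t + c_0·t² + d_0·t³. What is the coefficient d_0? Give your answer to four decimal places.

2.7500

Write M_i for g''(x_i). With h_i = 1, 1 and divided differences Δ_i = 2, 5, the continuity of g' gives the tridiagonal system
  1·M_0 + 4·M_1 + 1·M_2 = 6(Δ_1 - Δ_0) = 18
Clamped end conditions give two more equations: 2h_0·M_0 + h_0·M_1 = 6(Δ_0 - g'(0)) = 6 and h_1·M_1 + 2h_1·M_2 = 6(g'(2) - Δ_1) = -48.
Solving the tridiagonal system: M_0 = -7/2, M_1 = 13, M_2 = -61/2.
On [0, 1], with g_0(t) = a_0 + b_0·t + c_0·t² + d_0·t³: c_0 = M_0/2 = -7/4, d_0 = (M_1 - M_0)/(6h_0) = 11/4, b_0 = Δ_0 - h_0(2M_0 + M_1)/6 = 1.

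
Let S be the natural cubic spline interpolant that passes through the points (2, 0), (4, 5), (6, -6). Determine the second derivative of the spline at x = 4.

-6

Write M_i for S''(x_i). With h_i = 2, 2 and divided differences Δ_i = 5/2, -11/2, the continuity of S' gives the tridiagonal system
  2·M_0 + 8·M_1 + 2·M_2 = 6(Δ_1 - Δ_0) = -48
Natural end conditions: M_0 = M_2 = 0.
Hence M_0 = 0, M_1 = -6, M_2 = 0.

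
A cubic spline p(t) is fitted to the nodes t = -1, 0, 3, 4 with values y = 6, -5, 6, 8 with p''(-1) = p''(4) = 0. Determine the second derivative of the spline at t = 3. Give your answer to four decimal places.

-6.2545

With m_i denoting the second derivative at x_i, h_i = 1, 3, 1, and Δ_i = (y_(i+1) − y_i)/h_i = -11, 11/3, 2:
  1·m_0 + 8·m_1 + 3·m_2 = 6(Δ_1 - Δ_0) = 88
  3·m_1 + 8·m_2 + 1·m_3 = 6(Δ_2 - Δ_1) = -10
Natural end conditions: m_0 = m_3 = 0.
Forward elimination and back-substitution give m_0 = 0, m_1 = 734/55, m_2 = -344/55, m_3 = 0.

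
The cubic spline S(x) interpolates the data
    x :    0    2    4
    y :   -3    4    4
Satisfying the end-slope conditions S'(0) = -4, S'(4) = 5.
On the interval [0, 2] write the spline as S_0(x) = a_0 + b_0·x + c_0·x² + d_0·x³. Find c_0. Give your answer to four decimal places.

Let M_i = S''(x_i). Step sizes h_i = 2, 2; slopes of the chords Δ_i = (y_(i+1) - y_i)/h_i = 7/2, 0.
  2·M_0 + 8·M_1 + 2·M_2 = 6(Δ_1 - Δ_0) = -21
Clamped end conditions give two more equations: 2h_0·M_0 + h_0·M_1 = 6(Δ_0 - S'(0)) = 45 and h_1·M_1 + 2h_1·M_2 = 6(S'(4) - Δ_1) = 30.
Solving: M_0 = 129/8, M_1 = -39/4, M_2 = 99/8.
On [0, 2], with S_0(x) = a_0 + b_0·x + c_0·x² + d_0·x³: c_0 = M_0/2 = 129/16, d_0 = (M_1 - M_0)/(6h_0) = -69/32, b_0 = Δ_0 - h_0(2M_0 + M_1)/6 = -4.

8.0625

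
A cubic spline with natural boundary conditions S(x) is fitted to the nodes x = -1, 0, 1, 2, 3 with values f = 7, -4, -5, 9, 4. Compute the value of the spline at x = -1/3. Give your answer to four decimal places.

Let M_i = S''(x_i). Step sizes h_i = 1, 1, 1, 1; slopes of the chords Δ_i = (y_(i+1) - y_i)/h_i = -11, -1, 14, -5.
  1·M_0 + 4·M_1 + 1·M_2 = 6(Δ_1 - Δ_0) = 60
  1·M_1 + 4·M_2 + 1·M_3 = 6(Δ_2 - Δ_1) = 90
  1·M_2 + 4·M_3 + 1·M_4 = 6(Δ_3 - Δ_2) = -114
Natural end conditions: M_0 = M_4 = 0.
Forward elimination and back-substitution give M_0 = 0, M_1 = 213/28, M_2 = 207/7, M_3 = -1005/28, M_4 = 0.
On [-1, 0], S(x) = 7 - 687/56·(x + 1) + 0·(x + 1)² + 71/56·(x + 1)³.
With (x + 1) = 2/3: S(-1/3) = -607/756.

-0.8029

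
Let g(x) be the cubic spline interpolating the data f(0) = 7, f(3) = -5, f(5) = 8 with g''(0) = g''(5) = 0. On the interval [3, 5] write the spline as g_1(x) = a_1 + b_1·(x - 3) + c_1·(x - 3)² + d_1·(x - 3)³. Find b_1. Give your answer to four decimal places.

Let σ_i = g''(x_i). Step sizes h_i = 3, 2; slopes of the chords Δ_i = (y_(i+1) - y_i)/h_i = -4, 13/2.
  3·σ_0 + 10·σ_1 + 2·σ_2 = 6(Δ_1 - Δ_0) = 63
Natural end conditions: σ_0 = σ_2 = 0.
Solving the tridiagonal system: σ_0 = 0, σ_1 = 63/10, σ_2 = 0.
On [3, 5], with g_1(x) = a_1 + b_1·(x - 3) + c_1·(x - 3)² + d_1·(x - 3)³: c_1 = σ_1/2 = 63/20, d_1 = (σ_2 - σ_1)/(6h_1) = -21/40, b_1 = Δ_1 - h_1(2σ_1 + σ_2)/6 = 23/10.

2.3000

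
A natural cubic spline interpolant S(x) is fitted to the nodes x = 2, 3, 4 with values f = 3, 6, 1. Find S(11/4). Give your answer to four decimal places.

5.9063

With m_i denoting the second derivative at x_i, h_i = 1, 1, and Δ_i = (y_(i+1) − y_i)/h_i = 3, -5:
  1·m_0 + 4·m_1 + 1·m_2 = 6(Δ_1 - Δ_0) = -48
Natural end conditions: m_0 = m_2 = 0.
Forward elimination and back-substitution give m_0 = 0, m_1 = -12, m_2 = 0.
On [2, 3], S(x) = 3 + 5·(x - 2) + 0·(x - 2)² - 2·(x - 2)³.
With (x - 2) = 3/4: S(11/4) = 189/32.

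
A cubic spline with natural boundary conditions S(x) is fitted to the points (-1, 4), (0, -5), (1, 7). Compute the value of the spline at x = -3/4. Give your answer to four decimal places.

With M_i denoting the second derivative at x_i, h_i = 1, 1, and Δ_i = (y_(i+1) − y_i)/h_i = -9, 12:
  1·M_0 + 4·M_1 + 1·M_2 = 6(Δ_1 - Δ_0) = 126
Natural end conditions: M_0 = M_2 = 0.
Forward elimination and back-substitution give M_0 = 0, M_1 = 63/2, M_2 = 0.
On [-1, 0], S(x) = 4 - 57/4·(x + 1) + 0·(x + 1)² + 21/4·(x + 1)³.
With (x + 1) = 1/4: S(-3/4) = 133/256.

0.5195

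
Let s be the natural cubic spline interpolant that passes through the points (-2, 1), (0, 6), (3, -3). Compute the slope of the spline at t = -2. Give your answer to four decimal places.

Write M_i for s''(x_i). With h_i = 2, 3 and divided differences Δ_i = 5/2, -3, the continuity of s' gives the tridiagonal system
  2·M_0 + 10·M_1 + 3·M_2 = 6(Δ_1 - Δ_0) = -33
Natural end conditions: M_0 = M_2 = 0.
Hence M_0 = 0, M_1 = -33/10, M_2 = 0.
On [-2, 0], s'(t) = b_0 + 2c_0·(t + 2) + 3d_0·(t + 2)² with b_0 = Δ_0 - h_0(2M_0 + M_1)/6 = 18/5, c_0 = M_0/2 = 0, d_0 = (M_1 - M_0)/(6h_0) = -11/40. So s'(-2) = 18/5.

3.6000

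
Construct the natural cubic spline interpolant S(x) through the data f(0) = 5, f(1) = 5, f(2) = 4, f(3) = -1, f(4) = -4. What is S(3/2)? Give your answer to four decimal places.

With σ_i denoting the second derivative at x_i, h_i = 1, 1, 1, 1, and Δ_i = (y_(i+1) − y_i)/h_i = 0, -1, -5, -3:
  1·σ_0 + 4·σ_1 + 1·σ_2 = 6(Δ_1 - Δ_0) = -6
  1·σ_1 + 4·σ_2 + 1·σ_3 = 6(Δ_2 - Δ_1) = -24
  1·σ_2 + 4·σ_3 + 1·σ_4 = 6(Δ_3 - Δ_2) = 12
Natural end conditions: σ_0 = σ_4 = 0.
Hence σ_0 = 0, σ_1 = 9/28, σ_2 = -51/7, σ_3 = 135/28, σ_4 = 0.
On [1, 2], S(x) = 5 + 3/28·(x - 1) + 9/56·(x - 1)² - 71/56·(x - 1)³.
With (x - 1) = 1/2: S(3/2) = 2211/448.

4.9353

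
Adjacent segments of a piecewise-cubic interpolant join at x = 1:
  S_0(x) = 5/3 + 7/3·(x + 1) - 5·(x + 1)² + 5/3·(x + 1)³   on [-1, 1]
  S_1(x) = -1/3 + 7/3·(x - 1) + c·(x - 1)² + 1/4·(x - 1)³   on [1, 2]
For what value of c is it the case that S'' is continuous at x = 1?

S_0''(x) = -10 + 10·(x + 1), so S_0''(1) = 10. On the right, S_1''(1) = 2c, so c = 5.

5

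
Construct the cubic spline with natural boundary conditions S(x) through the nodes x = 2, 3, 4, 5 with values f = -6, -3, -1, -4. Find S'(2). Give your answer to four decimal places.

2.9333

With M_i denoting the second derivative at x_i, h_i = 1, 1, 1, and Δ_i = (y_(i+1) − y_i)/h_i = 3, 2, -3:
  1·M_0 + 4·M_1 + 1·M_2 = 6(Δ_1 - Δ_0) = -6
  1·M_1 + 4·M_2 + 1·M_3 = 6(Δ_2 - Δ_1) = -30
Natural end conditions: M_0 = M_3 = 0.
Solving: M_0 = 0, M_1 = 2/5, M_2 = -38/5, M_3 = 0.
On [2, 3], S'(x) = b_0 + 2c_0·(x - 2) + 3d_0·(x - 2)² with b_0 = Δ_0 - h_0(2M_0 + M_1)/6 = 44/15, c_0 = M_0/2 = 0, d_0 = (M_1 - M_0)/(6h_0) = 1/15. So S'(2) = 44/15.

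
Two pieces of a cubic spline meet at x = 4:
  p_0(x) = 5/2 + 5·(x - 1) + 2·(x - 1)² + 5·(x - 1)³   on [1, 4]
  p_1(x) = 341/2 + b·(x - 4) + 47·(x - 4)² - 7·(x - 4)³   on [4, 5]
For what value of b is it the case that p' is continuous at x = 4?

p_0'(x) = 5 + 4·(x - 1) + 15·(x - 1)², so p_0'(4) = 152. On the right, p_1'(4) = b, so b = 152.

152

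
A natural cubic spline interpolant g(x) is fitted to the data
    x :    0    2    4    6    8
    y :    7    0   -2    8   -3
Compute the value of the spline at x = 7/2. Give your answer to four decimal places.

Let m_i = g''(x_i). Step sizes h_i = 2, 2, 2, 2; slopes of the chords Δ_i = (y_(i+1) - y_i)/h_i = -7/2, -1, 5, -11/2.
  2·m_0 + 8·m_1 + 2·m_2 = 6(Δ_1 - Δ_0) = 15
  2·m_1 + 8·m_2 + 2·m_3 = 6(Δ_2 - Δ_1) = 36
  2·m_2 + 8·m_3 + 2·m_4 = 6(Δ_3 - Δ_2) = -63
Natural end conditions: m_0 = m_4 = 0.
Forward elimination and back-substitution give m_0 = 0, m_1 = 9/56, m_2 = 48/7, m_3 = -537/56, m_4 = 0.
On [2, 4], g(x) = 0 - 95/28·(x - 2) + 9/112·(x - 2)² + 125/224·(x - 2)³.
With (x - 2) = 3/2: g(7/2) = -5421/1792.

-3.0251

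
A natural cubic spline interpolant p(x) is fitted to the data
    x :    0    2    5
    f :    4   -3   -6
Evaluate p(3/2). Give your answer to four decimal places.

Write m_i for p''(x_i). With h_i = 2, 3 and divided differences Δ_i = -7/2, -1, the continuity of p' gives the tridiagonal system
  2·m_0 + 10·m_1 + 3·m_2 = 6(Δ_1 - Δ_0) = 15
Natural end conditions: m_0 = m_2 = 0.
Forward elimination and back-substitution give m_0 = 0, m_1 = 3/2, m_2 = 0.
On [0, 2], p(x) = 4 - 4·x + 0·x² + 1/8·x³.
With x = 3/2: p(3/2) = -101/64.

-1.5781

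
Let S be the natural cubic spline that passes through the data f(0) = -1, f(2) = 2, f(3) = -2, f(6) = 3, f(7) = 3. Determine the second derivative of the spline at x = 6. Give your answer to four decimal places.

-3.6677

With σ_i denoting the second derivative at x_i, h_i = 2, 1, 3, 1, and Δ_i = (y_(i+1) − y_i)/h_i = 3/2, -4, 5/3, 0:
  2·σ_0 + 6·σ_1 + 1·σ_2 = 6(Δ_1 - Δ_0) = -33
  1·σ_1 + 8·σ_2 + 3·σ_3 = 6(Δ_2 - Δ_1) = 34
  3·σ_2 + 8·σ_3 + 1·σ_4 = 6(Δ_3 - Δ_2) = -10
Natural end conditions: σ_0 = σ_4 = 0.
Forward elimination and back-substitution give σ_0 = 0, σ_1 = -2117/322, σ_2 = 1038/161, σ_3 = -1181/322, σ_4 = 0.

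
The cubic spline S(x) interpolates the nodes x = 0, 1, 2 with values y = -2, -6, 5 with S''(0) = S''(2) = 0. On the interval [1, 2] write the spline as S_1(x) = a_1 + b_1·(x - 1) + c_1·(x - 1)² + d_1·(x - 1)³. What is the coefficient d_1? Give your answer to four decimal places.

-3.7500

Let σ_i = S''(x_i). Step sizes h_i = 1, 1; slopes of the chords Δ_i = (y_(i+1) - y_i)/h_i = -4, 11.
  1·σ_0 + 4·σ_1 + 1·σ_2 = 6(Δ_1 - Δ_0) = 90
Natural end conditions: σ_0 = σ_2 = 0.
Hence σ_0 = 0, σ_1 = 45/2, σ_2 = 0.
On [1, 2], with S_1(x) = a_1 + b_1·(x - 1) + c_1·(x - 1)² + d_1·(x - 1)³: c_1 = σ_1/2 = 45/4, d_1 = (σ_2 - σ_1)/(6h_1) = -15/4, b_1 = Δ_1 - h_1(2σ_1 + σ_2)/6 = 7/2.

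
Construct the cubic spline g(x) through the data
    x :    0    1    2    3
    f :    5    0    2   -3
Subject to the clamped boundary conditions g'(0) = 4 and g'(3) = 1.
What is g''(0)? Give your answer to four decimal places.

-40.4000

With σ_i denoting the second derivative at x_i, h_i = 1, 1, 1, and Δ_i = (y_(i+1) − y_i)/h_i = -5, 2, -5:
  1·σ_0 + 4·σ_1 + 1·σ_2 = 6(Δ_1 - Δ_0) = 42
  1·σ_1 + 4·σ_2 + 1·σ_3 = 6(Δ_2 - Δ_1) = -42
Clamped end conditions give two more equations: 2h_0·σ_0 + h_0·σ_1 = 6(Δ_0 - g'(0)) = -54 and h_2·σ_2 + 2h_2·σ_3 = 6(g'(3) - Δ_2) = 36.
Solving the tridiagonal system: σ_0 = -202/5, σ_1 = 134/5, σ_2 = -124/5, σ_3 = 152/5.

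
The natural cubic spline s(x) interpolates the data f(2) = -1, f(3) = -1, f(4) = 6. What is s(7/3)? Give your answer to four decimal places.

Put M_i = s'' at the i-th knot. Here h = (1, 1) and Δ = (0, 7), so the interior equations h_(i-1)·M_(i-1) + 2(h_(i-1)+h_i)·M_i + h_i·M_(i+1) = 6(Δ_i − Δ_(i-1)) read
  1·M_0 + 4·M_1 + 1·M_2 = 6(Δ_1 - Δ_0) = 42
Natural end conditions: M_0 = M_2 = 0.
Solving the tridiagonal system: M_0 = 0, M_1 = 21/2, M_2 = 0.
On [2, 3], s(x) = -1 - 7/4·(x - 2) + 0·(x - 2)² + 7/4·(x - 2)³.
With (x - 2) = 1/3: s(7/3) = -41/27.

-1.5185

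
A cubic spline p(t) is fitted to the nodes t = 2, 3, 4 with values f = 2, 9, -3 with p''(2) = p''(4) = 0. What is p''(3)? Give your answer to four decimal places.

-28.5000

Write M_i for p''(x_i). With h_i = 1, 1 and divided differences Δ_i = 7, -12, the continuity of p' gives the tridiagonal system
  1·M_0 + 4·M_1 + 1·M_2 = 6(Δ_1 - Δ_0) = -114
Natural end conditions: M_0 = M_2 = 0.
Hence M_0 = 0, M_1 = -57/2, M_2 = 0.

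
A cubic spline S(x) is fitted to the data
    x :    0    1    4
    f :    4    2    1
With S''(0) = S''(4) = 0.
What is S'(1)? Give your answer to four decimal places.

-1.5833

With M_i denoting the second derivative at x_i, h_i = 1, 3, and Δ_i = (y_(i+1) − y_i)/h_i = -2, -1/3:
  1·M_0 + 8·M_1 + 3·M_2 = 6(Δ_1 - Δ_0) = 10
Natural end conditions: M_0 = M_2 = 0.
Solving the tridiagonal system: M_0 = 0, M_1 = 5/4, M_2 = 0.
On [1, 4], S'(x) = b_1 + 2c_1·(x - 1) + 3d_1·(x - 1)² with b_1 = Δ_1 - h_1(2M_1 + M_2)/6 = -19/12, c_1 = M_1/2 = 5/8, d_1 = (M_2 - M_1)/(6h_1) = -5/72. So S'(1) = -19/12.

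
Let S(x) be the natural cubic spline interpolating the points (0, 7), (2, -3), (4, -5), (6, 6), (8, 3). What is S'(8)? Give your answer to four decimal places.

-3.7679

Let M_i = S''(x_i). Step sizes h_i = 2, 2, 2, 2; slopes of the chords Δ_i = (y_(i+1) - y_i)/h_i = -5, -1, 11/2, -3/2.
  2·M_0 + 8·M_1 + 2·M_2 = 6(Δ_1 - Δ_0) = 24
  2·M_1 + 8·M_2 + 2·M_3 = 6(Δ_2 - Δ_1) = 39
  2·M_2 + 8·M_3 + 2·M_4 = 6(Δ_3 - Δ_2) = -42
Natural end conditions: M_0 = M_4 = 0.
Hence M_0 = 0, M_1 = 81/56, M_2 = 87/14, M_3 = -381/56, M_4 = 0.
On [6, 8], S'(x) = b_3 + 2c_3·(x - 6) + 3d_3·(x - 6)² with b_3 = Δ_3 - h_3(2M_3 + M_4)/6 = 85/28, c_3 = M_3/2 = -381/112, d_3 = (M_4 - M_3)/(6h_3) = 127/224. So S'(8) = -211/56.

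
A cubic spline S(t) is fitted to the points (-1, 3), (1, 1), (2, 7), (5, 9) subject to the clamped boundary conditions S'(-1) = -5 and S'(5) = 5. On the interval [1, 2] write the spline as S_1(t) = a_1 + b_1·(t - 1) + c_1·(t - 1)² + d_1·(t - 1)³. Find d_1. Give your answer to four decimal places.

-2.6190

Let M_i = S''(x_i). Step sizes h_i = 2, 1, 3; slopes of the chords Δ_i = (y_(i+1) - y_i)/h_i = -1, 6, 2/3.
  2·M_0 + 6·M_1 + 1·M_2 = 6(Δ_1 - Δ_0) = 42
  1·M_1 + 8·M_2 + 3·M_3 = 6(Δ_2 - Δ_1) = -32
Clamped end conditions give two more equations: 2h_0·M_0 + h_0·M_1 = 6(Δ_0 - S'(-1)) = 24 and h_2·M_2 + 2h_2·M_3 = 6(S'(5) - Δ_2) = 26.
Forward elimination and back-substitution give M_0 = 46/21, M_1 = 160/21, M_2 = -170/21, M_3 = 176/21.
On [1, 2], with S_1(t) = a_1 + b_1·(t - 1) + c_1·(t - 1)² + d_1·(t - 1)³: c_1 = M_1/2 = 80/21, d_1 = (M_2 - M_1)/(6h_1) = -55/21, b_1 = Δ_1 - h_1(2M_1 + M_2)/6 = 101/21.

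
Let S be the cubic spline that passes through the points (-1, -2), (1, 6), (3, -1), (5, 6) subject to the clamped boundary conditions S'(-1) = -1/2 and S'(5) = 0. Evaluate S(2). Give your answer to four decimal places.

Write M_i for S''(x_i). With h_i = 2, 2, 2 and divided differences Δ_i = 4, -7/2, 7/2, the continuity of S' gives the tridiagonal system
  2·M_0 + 8·M_1 + 2·M_2 = 6(Δ_1 - Δ_0) = -45
  2·M_1 + 8·M_2 + 2·M_3 = 6(Δ_2 - Δ_1) = 42
Clamped end conditions give two more equations: 2h_0·M_0 + h_0·M_1 = 6(Δ_0 - S'(-1)) = 27 and h_2·M_2 + 2h_2·M_3 = 6(S'(5) - Δ_2) = -21.
Forward elimination and back-substitution give M_0 = 187/15, M_1 = -343/30, M_2 = 323/30, M_3 = -319/30.
On [1, 3], S(x) = 6 + 8/15·(x - 1) - 343/60·(x - 1)² + 37/20·(x - 1)³.
With (x - 1) = 1: S(2) = 8/3.

2.6667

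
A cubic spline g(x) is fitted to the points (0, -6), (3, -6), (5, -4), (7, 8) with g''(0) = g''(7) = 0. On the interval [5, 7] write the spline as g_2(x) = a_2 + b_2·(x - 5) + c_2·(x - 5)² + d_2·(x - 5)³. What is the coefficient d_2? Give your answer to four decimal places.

With σ_i denoting the second derivative at x_i, h_i = 3, 2, 2, and Δ_i = (y_(i+1) − y_i)/h_i = 0, 1, 6:
  3·σ_0 + 10·σ_1 + 2·σ_2 = 6(Δ_1 - Δ_0) = 6
  2·σ_1 + 8·σ_2 + 2·σ_3 = 6(Δ_2 - Δ_1) = 30
Natural end conditions: σ_0 = σ_3 = 0.
Solving the tridiagonal system: σ_0 = 0, σ_1 = -3/19, σ_2 = 72/19, σ_3 = 0.
On [5, 7], with g_2(x) = a_2 + b_2·(x - 5) + c_2·(x - 5)² + d_2·(x - 5)³: c_2 = σ_2/2 = 36/19, d_2 = (σ_3 - σ_2)/(6h_2) = -6/19, b_2 = Δ_2 - h_2(2σ_2 + σ_3)/6 = 66/19.

-0.3158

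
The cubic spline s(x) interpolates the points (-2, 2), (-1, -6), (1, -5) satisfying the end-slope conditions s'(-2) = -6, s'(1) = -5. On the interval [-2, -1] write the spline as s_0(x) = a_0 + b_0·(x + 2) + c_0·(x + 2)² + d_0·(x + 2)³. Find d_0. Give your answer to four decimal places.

Write M_i for s''(x_i). With h_i = 1, 2 and divided differences Δ_i = -8, 1/2, the continuity of s' gives the tridiagonal system
  1·M_0 + 6·M_1 + 2·M_2 = 6(Δ_1 - Δ_0) = 51
Clamped end conditions give two more equations: 2h_0·M_0 + h_0·M_1 = 6(Δ_0 - s'(-2)) = -12 and h_1·M_1 + 2h_1·M_2 = 6(s'(1) - Δ_1) = -33.
Solving the tridiagonal system: M_0 = -85/6, M_1 = 49/3, M_2 = -197/12.
On [-2, -1], with s_0(x) = a_0 + b_0·(x + 2) + c_0·(x + 2)² + d_0·(x + 2)³: c_0 = M_0/2 = -85/12, d_0 = (M_1 - M_0)/(6h_0) = 61/12, b_0 = Δ_0 - h_0(2M_0 + M_1)/6 = -6.

5.0833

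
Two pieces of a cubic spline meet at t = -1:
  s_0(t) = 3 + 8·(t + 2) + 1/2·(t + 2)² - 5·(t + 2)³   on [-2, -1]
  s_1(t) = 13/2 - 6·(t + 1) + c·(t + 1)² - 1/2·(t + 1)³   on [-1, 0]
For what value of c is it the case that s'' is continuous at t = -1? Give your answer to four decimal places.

s_0''(t) = 1 - 30·(t + 2), so s_0''(-1) = -29. On the right, s_1''(-1) = 2c, so c = -29/2.

-14.5000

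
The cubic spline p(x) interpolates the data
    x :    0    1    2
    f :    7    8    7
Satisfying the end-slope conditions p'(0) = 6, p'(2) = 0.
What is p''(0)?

-15

Write σ_i for p''(x_i). With h_i = 1, 1 and divided differences Δ_i = 1, -1, the continuity of p' gives the tridiagonal system
  1·σ_0 + 4·σ_1 + 1·σ_2 = 6(Δ_1 - Δ_0) = -12
Clamped end conditions give two more equations: 2h_0·σ_0 + h_0·σ_1 = 6(Δ_0 - p'(0)) = -30 and h_1·σ_1 + 2h_1·σ_2 = 6(p'(2) - Δ_1) = 6.
Solving: σ_0 = -15, σ_1 = 0, σ_2 = 3.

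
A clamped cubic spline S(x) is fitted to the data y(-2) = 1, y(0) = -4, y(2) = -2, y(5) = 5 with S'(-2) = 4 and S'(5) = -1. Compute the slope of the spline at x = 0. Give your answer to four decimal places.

Put M_i = S'' at the i-th knot. Here h = (2, 2, 3) and Δ = (-5/2, 1, 7/3), so the interior equations h_(i-1)·M_(i-1) + 2(h_(i-1)+h_i)·M_i + h_i·M_(i+1) = 6(Δ_i − Δ_(i-1)) read
  2·M_0 + 8·M_1 + 2·M_2 = 6(Δ_1 - Δ_0) = 21
  2·M_1 + 10·M_2 + 3·M_3 = 6(Δ_2 - Δ_1) = 8
Clamped end conditions give two more equations: 2h_0·M_0 + h_0·M_1 = 6(Δ_0 - S'(-2)) = -39 and h_2·M_2 + 2h_2·M_3 = 6(S'(5) - Δ_2) = -20.
Hence M_0 = -927/74, M_1 = 411/74, M_2 = 30/37, M_3 = -415/111.
On [0, 2], S'(x) = b_1 + 2c_1·x + 3d_1·x² with b_1 = Δ_1 - h_1(2M_1 + M_2)/6 = -110/37, c_1 = M_1/2 = 411/148, d_1 = (M_2 - M_1)/(6h_1) = -117/296. So S'(0) = -110/37.

-2.9730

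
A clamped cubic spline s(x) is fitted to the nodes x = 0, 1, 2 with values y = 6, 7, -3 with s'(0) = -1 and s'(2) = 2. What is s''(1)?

-36

Let M_i = s''(x_i). Step sizes h_i = 1, 1; slopes of the chords Δ_i = (y_(i+1) - y_i)/h_i = 1, -10.
  1·M_0 + 4·M_1 + 1·M_2 = 6(Δ_1 - Δ_0) = -66
Clamped end conditions give two more equations: 2h_0·M_0 + h_0·M_1 = 6(Δ_0 - s'(0)) = 12 and h_1·M_1 + 2h_1·M_2 = 6(s'(2) - Δ_1) = 72.
Hence M_0 = 24, M_1 = -36, M_2 = 54.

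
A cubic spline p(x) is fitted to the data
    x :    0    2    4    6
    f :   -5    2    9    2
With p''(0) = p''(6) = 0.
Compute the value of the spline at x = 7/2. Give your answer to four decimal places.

8.2563

Let σ_i = p''(x_i). Step sizes h_i = 2, 2, 2; slopes of the chords Δ_i = (y_(i+1) - y_i)/h_i = 7/2, 7/2, -7/2.
  2·σ_0 + 8·σ_1 + 2·σ_2 = 6(Δ_1 - Δ_0) = 0
  2·σ_1 + 8·σ_2 + 2·σ_3 = 6(Δ_2 - Δ_1) = -42
Natural end conditions: σ_0 = σ_3 = 0.
Hence σ_0 = 0, σ_1 = 7/5, σ_2 = -28/5, σ_3 = 0.
On [2, 4], p(x) = 2 + 133/30·(x - 2) + 7/10·(x - 2)² - 7/12·(x - 2)³.
With (x - 2) = 3/2: p(7/2) = 1321/160.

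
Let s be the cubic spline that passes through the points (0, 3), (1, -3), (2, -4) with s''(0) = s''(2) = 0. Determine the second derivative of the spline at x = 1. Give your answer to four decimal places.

7.5000

Put M_i = s'' at the i-th knot. Here h = (1, 1) and Δ = (-6, -1), so the interior equations h_(i-1)·M_(i-1) + 2(h_(i-1)+h_i)·M_i + h_i·M_(i+1) = 6(Δ_i − Δ_(i-1)) read
  1·M_0 + 4·M_1 + 1·M_2 = 6(Δ_1 - Δ_0) = 30
Natural end conditions: M_0 = M_2 = 0.
Forward elimination and back-substitution give M_0 = 0, M_1 = 15/2, M_2 = 0.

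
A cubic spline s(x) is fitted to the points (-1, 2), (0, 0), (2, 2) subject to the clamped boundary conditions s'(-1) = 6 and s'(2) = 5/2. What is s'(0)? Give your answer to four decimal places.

With m_i denoting the second derivative at x_i, h_i = 1, 2, and Δ_i = (y_(i+1) − y_i)/h_i = -2, 1:
  1·m_0 + 6·m_1 + 2·m_2 = 6(Δ_1 - Δ_0) = 18
Clamped end conditions give two more equations: 2h_0·m_0 + h_0·m_1 = 6(Δ_0 - s'(-1)) = -48 and h_1·m_1 + 2h_1·m_2 = 6(s'(2) - Δ_1) = 9.
Forward elimination and back-substitution give m_0 = -169/6, m_1 = 25/3, m_2 = -23/12.
On [0, 2], s'(x) = b_1 + 2c_1·x + 3d_1·x² with b_1 = Δ_1 - h_1(2m_1 + m_2)/6 = -47/12, c_1 = m_1/2 = 25/6, d_1 = (m_2 - m_1)/(6h_1) = -41/48. So s'(0) = -47/12.

-3.9167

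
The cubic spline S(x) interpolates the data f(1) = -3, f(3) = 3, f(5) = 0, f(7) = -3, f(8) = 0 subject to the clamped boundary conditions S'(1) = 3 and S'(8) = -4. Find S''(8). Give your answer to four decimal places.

-25.6279

Write M_i for S''(x_i). With h_i = 2, 2, 2, 1 and divided differences Δ_i = 3, -3/2, -3/2, 3, the continuity of S' gives the tridiagonal system
  2·M_0 + 8·M_1 + 2·M_2 = 6(Δ_1 - Δ_0) = -27
  2·M_1 + 8·M_2 + 2·M_3 = 6(Δ_2 - Δ_1) = 0
  2·M_2 + 6·M_3 + 1·M_4 = 6(Δ_3 - Δ_2) = 27
Clamped end conditions give two more equations: 2h_0·M_0 + h_0·M_1 = 6(Δ_0 - S'(1)) = 0 and h_3·M_3 + 2h_3·M_4 = 6(S'(8) - Δ_3) = -42.
Solving: M_0 = 74/43, M_1 = -148/43, M_2 = -125/86, M_3 = 398/43, M_4 = -1102/43.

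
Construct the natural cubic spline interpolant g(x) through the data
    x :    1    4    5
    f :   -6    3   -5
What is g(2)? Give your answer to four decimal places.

Write σ_i for g''(x_i). With h_i = 3, 1 and divided differences Δ_i = 3, -8, the continuity of g' gives the tridiagonal system
  3·σ_0 + 8·σ_1 + 1·σ_2 = 6(Δ_1 - Δ_0) = -66
Natural end conditions: σ_0 = σ_2 = 0.
Solving the tridiagonal system: σ_0 = 0, σ_1 = -33/4, σ_2 = 0.
On [1, 4], g(x) = -6 + 57/8·(x - 1) + 0·(x - 1)² - 11/24·(x - 1)³.
With (x - 1) = 1: g(2) = 2/3.

0.6667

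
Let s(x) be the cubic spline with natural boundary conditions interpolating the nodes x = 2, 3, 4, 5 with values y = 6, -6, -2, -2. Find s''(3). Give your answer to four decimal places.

27.2000

With M_i denoting the second derivative at x_i, h_i = 1, 1, 1, and Δ_i = (y_(i+1) − y_i)/h_i = -12, 4, 0:
  1·M_0 + 4·M_1 + 1·M_2 = 6(Δ_1 - Δ_0) = 96
  1·M_1 + 4·M_2 + 1·M_3 = 6(Δ_2 - Δ_1) = -24
Natural end conditions: M_0 = M_3 = 0.
Solving: M_0 = 0, M_1 = 136/5, M_2 = -64/5, M_3 = 0.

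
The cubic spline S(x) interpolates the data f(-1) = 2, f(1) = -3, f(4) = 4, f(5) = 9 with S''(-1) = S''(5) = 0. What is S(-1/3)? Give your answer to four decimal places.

-0.1786

With M_i denoting the second derivative at x_i, h_i = 2, 3, 1, and Δ_i = (y_(i+1) − y_i)/h_i = -5/2, 7/3, 5:
  2·M_0 + 10·M_1 + 3·M_2 = 6(Δ_1 - Δ_0) = 29
  3·M_1 + 8·M_2 + 1·M_3 = 6(Δ_2 - Δ_1) = 16
Natural end conditions: M_0 = M_3 = 0.
Solving the tridiagonal system: M_0 = 0, M_1 = 184/71, M_2 = 73/71, M_3 = 0.
On [-1, 1], S(x) = 2 - 1433/426·(x + 1) + 0·(x + 1)² + 46/213·(x + 1)³.
With (x + 1) = 2/3: S(-1/3) = -1027/5751.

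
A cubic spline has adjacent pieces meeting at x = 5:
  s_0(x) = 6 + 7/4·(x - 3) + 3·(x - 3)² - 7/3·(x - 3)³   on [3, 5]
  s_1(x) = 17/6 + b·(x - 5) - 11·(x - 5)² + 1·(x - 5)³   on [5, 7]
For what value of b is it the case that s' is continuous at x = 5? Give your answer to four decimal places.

s_0'(x) = 7/4 + 6·(x - 3) - 7·(x - 3)², so s_0'(5) = -57/4. On the right, s_1'(5) = b, so b = -57/4.

-14.2500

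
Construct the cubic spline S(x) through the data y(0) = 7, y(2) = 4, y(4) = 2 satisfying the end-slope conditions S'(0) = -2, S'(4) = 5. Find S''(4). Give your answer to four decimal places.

Let M_i = S''(x_i). Step sizes h_i = 2, 2; slopes of the chords Δ_i = (y_(i+1) - y_i)/h_i = -3/2, -1.
  2·M_0 + 8·M_1 + 2·M_2 = 6(Δ_1 - Δ_0) = 3
Clamped end conditions give two more equations: 2h_0·M_0 + h_0·M_1 = 6(Δ_0 - S'(0)) = 3 and h_1·M_1 + 2h_1·M_2 = 6(S'(4) - Δ_1) = 36.
Forward elimination and back-substitution give M_0 = 17/8, M_1 = -11/4, M_2 = 83/8.

10.3750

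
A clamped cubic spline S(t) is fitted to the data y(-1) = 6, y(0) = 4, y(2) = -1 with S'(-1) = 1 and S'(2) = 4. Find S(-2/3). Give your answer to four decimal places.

Write M_i for S''(x_i). With h_i = 1, 2 and divided differences Δ_i = -2, -5/2, the continuity of S' gives the tridiagonal system
  1·M_0 + 6·M_1 + 2·M_2 = 6(Δ_1 - Δ_0) = -3
Clamped end conditions give two more equations: 2h_0·M_0 + h_0·M_1 = 6(Δ_0 - S'(-1)) = -18 and h_1·M_1 + 2h_1·M_2 = 6(S'(2) - Δ_1) = 39.
Forward elimination and back-substitution give M_0 = -15/2, M_1 = -3, M_2 = 45/4.
On [-1, 0], S(t) = 6 + 1·(t + 1) - 15/4·(t + 1)² + 3/4·(t + 1)³.
With (t + 1) = 1/3: S(-2/3) = 107/18.

5.9444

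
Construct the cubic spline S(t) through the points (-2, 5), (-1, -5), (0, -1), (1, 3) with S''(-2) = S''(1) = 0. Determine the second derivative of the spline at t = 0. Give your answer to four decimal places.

-5.6000

Put M_i = S'' at the i-th knot. Here h = (1, 1, 1) and Δ = (-10, 4, 4), so the interior equations h_(i-1)·M_(i-1) + 2(h_(i-1)+h_i)·M_i + h_i·M_(i+1) = 6(Δ_i − Δ_(i-1)) read
  1·M_0 + 4·M_1 + 1·M_2 = 6(Δ_1 - Δ_0) = 84
  1·M_1 + 4·M_2 + 1·M_3 = 6(Δ_2 - Δ_1) = 0
Natural end conditions: M_0 = M_3 = 0.
Forward elimination and back-substitution give M_0 = 0, M_1 = 112/5, M_2 = -28/5, M_3 = 0.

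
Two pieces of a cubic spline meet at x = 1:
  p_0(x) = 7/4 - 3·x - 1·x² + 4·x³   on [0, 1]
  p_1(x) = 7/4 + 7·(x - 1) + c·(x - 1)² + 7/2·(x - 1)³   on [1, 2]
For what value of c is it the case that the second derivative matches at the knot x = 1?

11

p_0''(x) = -2 + 24·x, so p_0''(1) = 22. On the right, p_1''(1) = 2c, so c = 11.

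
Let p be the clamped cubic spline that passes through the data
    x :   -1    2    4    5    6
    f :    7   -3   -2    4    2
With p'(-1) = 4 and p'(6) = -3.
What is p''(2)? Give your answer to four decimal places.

3.7115

Let σ_i = p''(x_i). Step sizes h_i = 3, 2, 1, 1; slopes of the chords Δ_i = (y_(i+1) - y_i)/h_i = -10/3, 1/2, 6, -2.
  3·σ_0 + 10·σ_1 + 2·σ_2 = 6(Δ_1 - Δ_0) = 23
  2·σ_1 + 6·σ_2 + 1·σ_3 = 6(Δ_2 - Δ_1) = 33
  1·σ_2 + 4·σ_3 + 1·σ_4 = 6(Δ_3 - Δ_2) = -48
Clamped end conditions give two more equations: 2h_0·σ_0 + h_0·σ_1 = 6(Δ_0 - p'(-1)) = -44 and h_3·σ_3 + 2h_3·σ_4 = 6(p'(6) - Δ_3) = -6.
Solving the tridiagonal system: σ_0 = -2867/312, σ_1 = 193/52, σ_2 = 1399/208, σ_3 = -1537/104, σ_4 = 913/208.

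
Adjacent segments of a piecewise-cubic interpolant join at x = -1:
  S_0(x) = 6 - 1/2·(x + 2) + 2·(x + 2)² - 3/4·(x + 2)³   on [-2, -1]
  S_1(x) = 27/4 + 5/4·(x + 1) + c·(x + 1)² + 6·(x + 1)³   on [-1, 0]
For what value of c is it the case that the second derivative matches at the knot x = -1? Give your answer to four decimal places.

-0.2500

S_0''(x) = 4 - 9/2·(x + 2), so S_0''(-1) = -1/2. On the right, S_1''(-1) = 2c, so c = -1/4.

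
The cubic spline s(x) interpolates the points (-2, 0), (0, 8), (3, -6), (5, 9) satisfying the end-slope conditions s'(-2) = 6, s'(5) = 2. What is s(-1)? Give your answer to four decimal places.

Put σ_i = s'' at the i-th knot. Here h = (2, 3, 2) and Δ = (4, -14/3, 15/2), so the interior equations h_(i-1)·σ_(i-1) + 2(h_(i-1)+h_i)·σ_i + h_i·σ_(i+1) = 6(Δ_i − Δ_(i-1)) read
  2·σ_0 + 10·σ_1 + 3·σ_2 = 6(Δ_1 - Δ_0) = -52
  3·σ_1 + 10·σ_2 + 2·σ_3 = 6(Δ_2 - Δ_1) = 73
Clamped end conditions give two more equations: 2h_0·σ_0 + h_0·σ_1 = 6(Δ_0 - s'(-2)) = -12 and h_2·σ_2 + 2h_2·σ_3 = 6(s'(5) - Δ_2) = -33.
Solving: σ_0 = 167/96, σ_1 = -455/48, σ_2 = 629/48, σ_3 = -1421/96.
On [-2, 0], s(x) = 0 + 6·(x + 2) + 167/192·(x + 2)² - 359/384·(x + 2)³.
With (x + 2) = 1: s(-1) = 2279/384.

5.9349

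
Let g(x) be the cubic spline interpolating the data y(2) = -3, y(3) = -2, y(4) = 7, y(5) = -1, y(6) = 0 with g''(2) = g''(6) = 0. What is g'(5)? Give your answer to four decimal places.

-6.5357

Let M_i = g''(x_i). Step sizes h_i = 1, 1, 1, 1; slopes of the chords Δ_i = (y_(i+1) - y_i)/h_i = 1, 9, -8, 1.
  1·M_0 + 4·M_1 + 1·M_2 = 6(Δ_1 - Δ_0) = 48
  1·M_1 + 4·M_2 + 1·M_3 = 6(Δ_2 - Δ_1) = -102
  1·M_2 + 4·M_3 + 1·M_4 = 6(Δ_3 - Δ_2) = 54
Natural end conditions: M_0 = M_4 = 0.
Hence M_0 = 0, M_1 = 591/28, M_2 = -255/7, M_3 = 633/28, M_4 = 0.
On [5, 6], g'(x) = b_3 + 2c_3·(x - 5) + 3d_3·(x - 5)² with b_3 = Δ_3 - h_3(2M_3 + M_4)/6 = -183/28, c_3 = M_3/2 = 633/56, d_3 = (M_4 - M_3)/(6h_3) = -211/56. So g'(5) = -183/28.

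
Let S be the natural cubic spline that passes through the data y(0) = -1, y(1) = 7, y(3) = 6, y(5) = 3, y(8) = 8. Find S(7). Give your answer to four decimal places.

Put σ_i = S'' at the i-th knot. Here h = (1, 2, 2, 3) and Δ = (8, -1/2, -3/2, 5/3), so the interior equations h_(i-1)·σ_(i-1) + 2(h_(i-1)+h_i)·σ_i + h_i·σ_(i+1) = 6(Δ_i − Δ_(i-1)) read
  1·σ_0 + 6·σ_1 + 2·σ_2 = 6(Δ_1 - Δ_0) = -51
  2·σ_1 + 8·σ_2 + 2·σ_3 = 6(Δ_2 - Δ_1) = -6
  2·σ_2 + 10·σ_3 + 3·σ_4 = 6(Δ_3 - Δ_2) = 19
Natural end conditions: σ_0 = σ_4 = 0.
Solving: σ_0 = 0, σ_1 = -115/13, σ_2 = 27/26, σ_3 = 22/13, σ_4 = 0.
On [5, 8], S(x) = 3 - 1/39·(x - 5) + 11/13·(x - 5)² - 11/117·(x - 5)³.
With (x - 5) = 2: S(7) = 653/117.

5.5812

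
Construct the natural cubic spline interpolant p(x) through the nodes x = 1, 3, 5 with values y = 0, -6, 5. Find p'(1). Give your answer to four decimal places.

Let M_i = p''(x_i). Step sizes h_i = 2, 2; slopes of the chords Δ_i = (y_(i+1) - y_i)/h_i = -3, 11/2.
  2·M_0 + 8·M_1 + 2·M_2 = 6(Δ_1 - Δ_0) = 51
Natural end conditions: M_0 = M_2 = 0.
Forward elimination and back-substitution give M_0 = 0, M_1 = 51/8, M_2 = 0.
On [1, 3], p'(x) = b_0 + 2c_0·(x - 1) + 3d_0·(x - 1)² with b_0 = Δ_0 - h_0(2M_0 + M_1)/6 = -41/8, c_0 = M_0/2 = 0, d_0 = (M_1 - M_0)/(6h_0) = 17/32. So p'(1) = -41/8.

-5.1250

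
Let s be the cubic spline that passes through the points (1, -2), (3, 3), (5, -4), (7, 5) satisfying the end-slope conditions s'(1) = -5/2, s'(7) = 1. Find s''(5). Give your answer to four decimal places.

Put m_i = s'' at the i-th knot. Here h = (2, 2, 2) and Δ = (5/2, -7/2, 9/2), so the interior equations h_(i-1)·m_(i-1) + 2(h_(i-1)+h_i)·m_i + h_i·m_(i+1) = 6(Δ_i − Δ_(i-1)) read
  2·m_0 + 8·m_1 + 2·m_2 = 6(Δ_1 - Δ_0) = -36
  2·m_1 + 8·m_2 + 2·m_3 = 6(Δ_2 - Δ_1) = 48
Clamped end conditions give two more equations: 2h_0·m_0 + h_0·m_1 = 6(Δ_0 - s'(1)) = 30 and h_2·m_2 + 2h_2·m_3 = 6(s'(7) - Δ_2) = -21.
Solving: m_0 = 383/30, m_1 = -158/15, m_2 = 341/30, m_3 = -164/15.

11.3667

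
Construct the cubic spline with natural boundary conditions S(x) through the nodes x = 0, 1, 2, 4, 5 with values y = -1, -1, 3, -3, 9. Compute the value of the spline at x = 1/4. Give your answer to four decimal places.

-1.3842

Write M_i for S''(x_i). With h_i = 1, 1, 2, 1 and divided differences Δ_i = 0, 4, -3, 12, the continuity of S' gives the tridiagonal system
  1·M_0 + 4·M_1 + 1·M_2 = 6(Δ_1 - Δ_0) = 24
  1·M_1 + 6·M_2 + 2·M_3 = 6(Δ_2 - Δ_1) = -42
  2·M_2 + 6·M_3 + 1·M_4 = 6(Δ_3 - Δ_2) = 90
Natural end conditions: M_0 = M_4 = 0.
Forward elimination and back-substitution give M_0 = 0, M_1 = 600/61, M_2 = -936/61, M_3 = 1227/61, M_4 = 0.
On [0, 1], S(x) = -1 - 100/61·x + 0·x² + 100/61·x³.
With x = 1/4: S(1/4) = -1351/976.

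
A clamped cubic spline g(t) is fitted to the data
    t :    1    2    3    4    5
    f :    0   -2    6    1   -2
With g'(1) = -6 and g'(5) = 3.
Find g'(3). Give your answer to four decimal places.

2.7857

Write M_i for g''(x_i). With h_i = 1, 1, 1, 1 and divided differences Δ_i = -2, 8, -5, -3, the continuity of g' gives the tridiagonal system
  1·M_0 + 4·M_1 + 1·M_2 = 6(Δ_1 - Δ_0) = 60
  1·M_1 + 4·M_2 + 1·M_3 = 6(Δ_2 - Δ_1) = -78
  1·M_2 + 4·M_3 + 1·M_4 = 6(Δ_3 - Δ_2) = 12
Clamped end conditions give two more equations: 2h_0·M_0 + h_0·M_1 = 6(Δ_0 - g'(1)) = 24 and h_3·M_3 + 2h_3·M_4 = 6(g'(5) - Δ_3) = 36.
Hence M_0 = 39/28, M_1 = 297/14, M_2 = -105/4, M_3 = 81/14, M_4 = 423/28.
On [3, 4], g'(t) = b_2 + 2c_2·(t - 3) + 3d_2·(t - 3)² with b_2 = Δ_2 - h_2(2M_2 + M_3)/6 = 39/14, c_2 = M_2/2 = -105/8, d_2 = (M_3 - M_2)/(6h_2) = 299/56. So g'(3) = 39/14.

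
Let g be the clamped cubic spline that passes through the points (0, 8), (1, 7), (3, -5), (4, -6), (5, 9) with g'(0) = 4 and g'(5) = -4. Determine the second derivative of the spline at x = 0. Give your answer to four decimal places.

-13.9375

Put M_i = g'' at the i-th knot. Here h = (1, 2, 1, 1) and Δ = (-1, -6, -1, 15), so the interior equations h_(i-1)·M_(i-1) + 2(h_(i-1)+h_i)·M_i + h_i·M_(i+1) = 6(Δ_i − Δ_(i-1)) read
  1·M_0 + 6·M_1 + 2·M_2 = 6(Δ_1 - Δ_0) = -30
  2·M_1 + 6·M_2 + 1·M_3 = 6(Δ_2 - Δ_1) = 30
  1·M_2 + 4·M_3 + 1·M_4 = 6(Δ_3 - Δ_2) = 96
Clamped end conditions give two more equations: 2h_0·M_0 + h_0·M_1 = 6(Δ_0 - g'(0)) = -30 and h_3·M_3 + 2h_3·M_4 = 6(g'(5) - Δ_3) = -114.
Forward elimination and back-substitution give M_0 = -223/16, M_1 = -17/8, M_2 = -53/32, M_3 = 707/16, M_4 = -2531/32.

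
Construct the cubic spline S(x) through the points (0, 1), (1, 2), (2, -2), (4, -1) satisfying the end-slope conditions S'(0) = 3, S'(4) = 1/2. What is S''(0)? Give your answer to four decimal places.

Write M_i for S''(x_i). With h_i = 1, 1, 2 and divided differences Δ_i = 1, -4, 1/2, the continuity of S' gives the tridiagonal system
  1·M_0 + 4·M_1 + 1·M_2 = 6(Δ_1 - Δ_0) = -30
  1·M_1 + 6·M_2 + 2·M_3 = 6(Δ_2 - Δ_1) = 27
Clamped end conditions give two more equations: 2h_0·M_0 + h_0·M_1 = 6(Δ_0 - S'(0)) = -12 and h_2·M_2 + 2h_2·M_3 = 6(S'(4) - Δ_2) = 0.
Solving the tridiagonal system: M_0 = -17/11, M_1 = -98/11, M_2 = 79/11, M_3 = -79/22.

-1.5455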